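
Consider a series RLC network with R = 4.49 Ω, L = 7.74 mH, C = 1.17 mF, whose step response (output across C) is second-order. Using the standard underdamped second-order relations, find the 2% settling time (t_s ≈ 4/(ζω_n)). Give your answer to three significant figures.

For a series RLC circuit (capacitor voltage as output), ω_n = 1/√(LC) = 1/√(7.74 mH · 1.17 mF) = 332 rad/s.
ζ = (R/2)·√(C/L) = (4.49/2)·√(1.17 mF/7.74 mH) = 0.873.
t_s ≈ 4/(ζω_n) = 0.0138 s.

t_s ≈ 0.0138 s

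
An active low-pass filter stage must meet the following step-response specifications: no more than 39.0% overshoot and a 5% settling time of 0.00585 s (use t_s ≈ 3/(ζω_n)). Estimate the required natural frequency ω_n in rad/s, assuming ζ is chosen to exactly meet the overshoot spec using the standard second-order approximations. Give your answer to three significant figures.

From %OS = 100·exp(−πζ/√(1−ζ²)), invert to get ζ = −ln(OS)/√(π² + ln²(OS)) with OS = 0.390.
−ln 0.390 = 0.9416, so ζ = 0.9416/√(π² + 0.8866) = 0.287.
From t_s ≈ 3/(ζω_n): ω_n = 3/(ζ·t_s) = 3/(0.287·0.00585) = 1790 rad/s.

ω_n ≈ 1790 rad/s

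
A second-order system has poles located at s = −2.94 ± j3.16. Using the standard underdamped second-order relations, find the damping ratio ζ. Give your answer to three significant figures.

ζ ≈ 0.681

With σ = 2.94, ω_d = 3.16: ω_n = √(σ²+ω_d²) = 4.32 rad/s, ζ = σ/ω_n = 0.681.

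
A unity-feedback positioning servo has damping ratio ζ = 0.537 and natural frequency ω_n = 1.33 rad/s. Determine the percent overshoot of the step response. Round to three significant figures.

%OS ≈ 13.5%

For an underdamped second-order system, %OS = 100·exp(−πζ/√(1−ζ²)).
πζ/√(1−ζ²) = π·0.537/√(1−0.288) = 2.000, so %OS = 100·e^(−2.000) = 13.5%.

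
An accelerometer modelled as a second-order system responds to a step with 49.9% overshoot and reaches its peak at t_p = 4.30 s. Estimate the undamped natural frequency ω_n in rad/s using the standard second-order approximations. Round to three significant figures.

From the overshoot, ζ = −ln(OS)/√(π²+ln²(OS)) = 0.216.
t_p = π/ω_d ⇒ ω_d = 0.731 rad/s; then ω_n = ω_d/√(1−ζ²) = 0.748 rad/s.

ω_n ≈ 0.748 rad/s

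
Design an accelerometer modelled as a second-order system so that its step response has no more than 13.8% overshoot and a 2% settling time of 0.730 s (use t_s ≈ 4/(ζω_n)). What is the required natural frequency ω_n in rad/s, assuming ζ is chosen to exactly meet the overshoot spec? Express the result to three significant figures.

ω_n ≈ 10.3 rad/s

Inverting the overshoot relation: ζ = |ln 0.138|/√(π² + ln²0.138) = 0.533.
Then ω_n = 4/(ζ t_s) = 4/(0.533 × 0.730) = 10.3 rad/s.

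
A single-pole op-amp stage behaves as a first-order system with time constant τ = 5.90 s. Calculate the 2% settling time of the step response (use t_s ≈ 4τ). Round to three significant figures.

t_s ≈ 4τ = 23.6 s.

t_s ≈ 23.6 s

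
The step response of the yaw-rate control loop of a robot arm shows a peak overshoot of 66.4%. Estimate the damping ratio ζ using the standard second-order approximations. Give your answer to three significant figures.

Inverting the overshoot relation: ζ = |ln 0.664|/√(π² + ln²0.664) = 0.129.

ζ ≈ 0.129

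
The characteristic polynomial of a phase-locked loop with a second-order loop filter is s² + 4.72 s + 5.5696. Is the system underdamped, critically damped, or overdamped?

critically damped

a² − 4b = 4.72² − 4·5.5696 = 0 (repeated real root); the system is critically damped.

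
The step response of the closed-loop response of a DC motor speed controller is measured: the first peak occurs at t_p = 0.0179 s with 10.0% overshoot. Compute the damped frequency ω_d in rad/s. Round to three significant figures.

ω_d ≈ 176 rad/s

t_p = π/ω_d, so ω_d = π/0.0179 = 176 rad/s.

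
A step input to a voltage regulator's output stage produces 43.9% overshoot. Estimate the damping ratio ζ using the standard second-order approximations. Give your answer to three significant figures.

ζ ≈ 0.253

ζ = −ln(OS)/√(π² + (ln OS)²). With OS = 0.439, ln OS = −0.8233 and ζ = 0.8233/3.248 = 0.253.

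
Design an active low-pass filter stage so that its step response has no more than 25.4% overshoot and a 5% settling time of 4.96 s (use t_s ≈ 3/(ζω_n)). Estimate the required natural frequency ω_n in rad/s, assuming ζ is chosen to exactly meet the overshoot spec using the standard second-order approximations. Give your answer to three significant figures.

From %OS = 100·exp(−πζ/√(1−ζ²)), invert to get ζ = −ln(OS)/√(π² + ln²(OS)) with OS = 0.254.
−ln 0.254 = 1.370, so ζ = 1.370/√(π² + 1.878) = 0.400.
From t_s ≈ 3/(ζω_n): ω_n = 3/(ζ·t_s) = 3/(0.400·4.96) = 1.51 rad/s.

ω_n ≈ 1.51 rad/s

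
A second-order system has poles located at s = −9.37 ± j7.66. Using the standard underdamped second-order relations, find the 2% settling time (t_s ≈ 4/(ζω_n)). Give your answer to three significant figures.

t_s ≈ 0.427 s

For poles at −σ ± jω_d, ζω_n = σ = 9.37, so t_s ≈ 4/σ = 0.427 s.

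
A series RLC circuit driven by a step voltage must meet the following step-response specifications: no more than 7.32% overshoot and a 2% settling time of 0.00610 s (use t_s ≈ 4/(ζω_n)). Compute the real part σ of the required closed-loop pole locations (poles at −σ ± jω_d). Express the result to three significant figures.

The settling-time spec alone fixes σ = ζω_n = 4/t_s = 4/0.00610 = 656.
(Overshoot then fixes ζ = 0.640 and hence ω_d = σ·√(1−ζ²)/ζ = 788 rad/s.)

σ ≈ 656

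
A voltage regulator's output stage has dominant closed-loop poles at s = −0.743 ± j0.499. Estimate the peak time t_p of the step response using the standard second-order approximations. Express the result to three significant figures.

t_p = π/ω_d with ω_d = 0.499 (the imaginary part), so t_p = 6.30 s.

t_p ≈ 6.30 s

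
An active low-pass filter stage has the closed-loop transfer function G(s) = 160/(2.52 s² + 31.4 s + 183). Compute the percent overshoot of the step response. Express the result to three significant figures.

%OS ≈ 3.45%

Dividing through by 2.52: denominator becomes s² + 12.46 s + 72.62.
So ω_n = √72.62 = 8.52 rad/s and ζ = 12.46/(2·8.52) = 0.731.
Overshoot: exp(−π·0.731/√(1−0.731²)) = 0.0345, i.e. 3.45%.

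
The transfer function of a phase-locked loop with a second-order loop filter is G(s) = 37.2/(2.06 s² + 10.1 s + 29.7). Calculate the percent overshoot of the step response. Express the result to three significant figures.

%OS ≈ 7.02%

Dividing through by 2.06: denominator becomes s² + 4.903 s + 14.42.
So ω_n = √14.42 = 3.80 rad/s and ζ = 4.903/(2·3.80) = 0.646.
Overshoot: exp(−π·0.646/√(1−0.646²)) = 0.0702, i.e. 7.02%.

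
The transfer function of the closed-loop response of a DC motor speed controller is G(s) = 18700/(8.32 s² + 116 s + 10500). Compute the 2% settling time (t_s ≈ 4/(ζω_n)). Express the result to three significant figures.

t_s ≈ 0.574 s

Dividing through by 8.32: denominator becomes s² + 13.94 s + 1262.
So ω_n = √1262 = 35.5 rad/s and ζ = 13.94/(2·35.5) = 0.196.
t_s ≈ 4/(ζω_n) = 0.574 s.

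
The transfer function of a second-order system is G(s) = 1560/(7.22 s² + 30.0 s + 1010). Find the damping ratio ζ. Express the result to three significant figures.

Dividing through by 7.22: denominator becomes s² + 4.155 s + 139.9.
So ω_n = √139.9 = 11.8 rad/s and ζ = 4.155/(2·11.8) = 0.176.

ζ ≈ 0.176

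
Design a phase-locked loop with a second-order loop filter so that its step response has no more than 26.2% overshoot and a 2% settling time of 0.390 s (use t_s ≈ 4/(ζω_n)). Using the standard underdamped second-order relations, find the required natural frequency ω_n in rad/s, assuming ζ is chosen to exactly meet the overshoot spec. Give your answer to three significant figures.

ω_n ≈ 26.2 rad/s

From %OS = 100·exp(−πζ/√(1−ζ²)), invert to get ζ = −ln(OS)/√(π² + ln²(OS)) with OS = 0.262.
−ln 0.262 = 1.339, so ζ = 1.339/√(π² + 1.794) = 0.392.
From t_s ≈ 4/(ζω_n): ω_n = 4/(ζ·t_s) = 4/(0.392·0.390) = 26.2 rad/s.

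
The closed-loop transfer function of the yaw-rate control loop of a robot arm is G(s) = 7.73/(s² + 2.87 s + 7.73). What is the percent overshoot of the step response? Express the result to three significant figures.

ω_n = √7.73 = 2.78 rad/s; ζ = 2.87/(2·2.78) = 0.516.
%OS = 100·exp(−πζ/√(1−ζ²)) = 15.1%.

%OS ≈ 15.1%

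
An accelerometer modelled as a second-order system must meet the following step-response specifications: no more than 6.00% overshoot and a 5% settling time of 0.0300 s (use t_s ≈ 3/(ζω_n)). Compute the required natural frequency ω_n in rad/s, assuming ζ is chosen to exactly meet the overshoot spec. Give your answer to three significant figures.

From %OS = 100·exp(−πζ/√(1−ζ²)), invert to get ζ = −ln(OS)/√(π² + ln²(OS)) with OS = 0.0600.
−ln 0.0600 = 2.813, so ζ = 2.813/√(π² + 7.915) = 0.667.
Then ω_n = 3/(ζ t_s) = 3/(0.667 × 0.0300) = 150 rad/s.

ω_n ≈ 150 rad/s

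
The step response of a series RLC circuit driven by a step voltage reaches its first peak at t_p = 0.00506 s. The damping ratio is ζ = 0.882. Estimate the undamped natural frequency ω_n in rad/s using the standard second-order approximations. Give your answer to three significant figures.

ω_n ≈ 1320 rad/s

Peak time t_p = π/ω_d, so ω_d = π/t_p = π/0.00506 = 621 rad/s.
ω_n = ω_d/√(1−ζ²) = 621/√0.222 = 1320 rad/s.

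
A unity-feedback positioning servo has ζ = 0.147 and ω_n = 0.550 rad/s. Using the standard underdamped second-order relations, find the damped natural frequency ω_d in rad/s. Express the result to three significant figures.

ω_d = ω_n√(1−ζ²) = 0.550·√0.978 = 0.544 rad/s.

ω_d ≈ 0.544 rad/s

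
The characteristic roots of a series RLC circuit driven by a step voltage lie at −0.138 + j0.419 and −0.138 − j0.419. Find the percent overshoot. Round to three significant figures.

%OS ≈ 35.5%

|pole| = ω_n = √(0.138² + 0.419²) = 0.441 rad/s; ζ = cos θ = σ/ω_n = 0.313.
Overshoot: exp(−π·0.313/√(1−0.313²)) = 0.355, i.e. 35.5%.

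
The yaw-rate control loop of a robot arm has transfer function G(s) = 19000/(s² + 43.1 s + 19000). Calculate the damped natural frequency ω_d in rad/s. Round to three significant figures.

Matching coefficients with s² + 2ζω_n s + ω_n² gives ω_n² = 19000 ⇒ ω_n = 138 rad/s, and ζ = 43.1/(2ω_n) = 0.156.
ω_d = ω_n√(1−ζ²) = 136 rad/s.

ω_d ≈ 136 rad/s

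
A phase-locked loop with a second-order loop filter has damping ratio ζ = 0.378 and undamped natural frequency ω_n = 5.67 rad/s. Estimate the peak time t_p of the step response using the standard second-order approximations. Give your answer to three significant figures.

t_p ≈ 0.598 s

The damped frequency is ω_d = ω_n√(1−ζ²) = 5.67·√(1−0.143) = 5.25 rad/s.
Peak time t_p = π/ω_d = π/5.25 = 0.598 s.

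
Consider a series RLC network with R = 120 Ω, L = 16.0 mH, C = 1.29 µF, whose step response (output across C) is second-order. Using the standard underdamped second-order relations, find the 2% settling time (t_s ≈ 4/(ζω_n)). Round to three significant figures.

For a series RLC circuit (capacitor voltage as output), ω_n = 1/√(LC) = 1/√(16.0 mH · 1.29 µF) = 6960 rad/s.
ζ = (R/2)·√(C/L) = (120/2)·√(1.29 µF/16.0 mH) = 0.539.
t_s ≈ 4/(ζω_n) = 0.00107 s.

t_s ≈ 0.00107 s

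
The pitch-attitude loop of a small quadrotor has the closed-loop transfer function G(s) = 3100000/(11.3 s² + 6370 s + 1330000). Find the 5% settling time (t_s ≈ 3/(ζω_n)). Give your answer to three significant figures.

Dividing through by 11.3: denominator becomes s² + 563.7 s + 117700.
So ω_n = √117700 = 343 rad/s and ζ = 563.7/(2·343) = 0.822.
t_s ≈ 3/(ζω_n) = 0.0106 s.

t_s ≈ 0.0106 s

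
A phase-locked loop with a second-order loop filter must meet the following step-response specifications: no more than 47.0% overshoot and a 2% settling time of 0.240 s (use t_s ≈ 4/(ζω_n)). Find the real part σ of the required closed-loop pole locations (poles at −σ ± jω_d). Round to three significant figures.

σ ≈ 16.7

The settling-time spec alone fixes σ = ζω_n = 4/t_s = 4/0.240 = 16.7.
(Overshoot then fixes ζ = 0.234 and hence ω_d = σ·√(1−ζ²)/ζ = 69.3 rad/s.)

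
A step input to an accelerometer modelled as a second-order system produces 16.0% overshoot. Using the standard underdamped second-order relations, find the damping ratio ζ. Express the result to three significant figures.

From %OS = 100·exp(−πζ/√(1−ζ²)), invert to get ζ = −ln(OS)/√(π² + ln²(OS)) with OS = 0.160.
−ln 0.160 = 1.833, so ζ = 1.833/√(π² + 3.358) = 0.504.

ζ ≈ 0.504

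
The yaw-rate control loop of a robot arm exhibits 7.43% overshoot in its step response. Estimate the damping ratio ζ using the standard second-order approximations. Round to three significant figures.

ζ ≈ 0.638

ζ = −ln(OS)/√(π² + (ln OS)²). With OS = 0.0743, ln OS = −2.600 and ζ = 2.600/4.078 = 0.638.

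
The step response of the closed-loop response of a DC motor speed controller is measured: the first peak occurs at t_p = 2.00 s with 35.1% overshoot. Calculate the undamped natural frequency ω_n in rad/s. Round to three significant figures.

From the overshoot, ζ = −ln(OS)/√(π²+ln²(OS)) = 0.316.
From t_p = π/ω_d, ω_d = π/2.00 = 1.57 rad/s, so ω_n = ω_d/√(1−ζ²) = 1.66 rad/s.

ω_n ≈ 1.66 rad/s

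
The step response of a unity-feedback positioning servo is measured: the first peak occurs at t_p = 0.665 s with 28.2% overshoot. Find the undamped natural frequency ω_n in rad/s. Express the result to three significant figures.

ζ from %OS: ζ = |ln 0.282|/√(π²+ln²0.282) = 0.374.
t_p = π/ω_d ⇒ ω_d = 4.72 rad/s; then ω_n = ω_d/√(1−ζ²) = 5.09 rad/s.

ω_n ≈ 5.09 rad/s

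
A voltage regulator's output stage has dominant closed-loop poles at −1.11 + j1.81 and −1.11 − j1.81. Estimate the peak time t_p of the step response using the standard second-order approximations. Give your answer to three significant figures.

t_p ≈ 1.74 s

t_p = π/ω_d with ω_d = 1.81 (the imaginary part), so t_p = 1.74 s.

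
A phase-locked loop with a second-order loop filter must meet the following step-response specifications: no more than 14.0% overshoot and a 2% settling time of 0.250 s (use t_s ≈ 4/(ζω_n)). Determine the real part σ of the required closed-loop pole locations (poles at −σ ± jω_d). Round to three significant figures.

σ ≈ 16.0

The settling-time spec alone fixes σ = ζω_n = 4/t_s = 4/0.250 = 16.0.
(Overshoot then fixes ζ = 0.531 and hence ω_d = σ·√(1−ζ²)/ζ = 25.6 rad/s.)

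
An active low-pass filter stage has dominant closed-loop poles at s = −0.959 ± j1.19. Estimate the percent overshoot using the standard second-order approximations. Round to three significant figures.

|pole| = ω_n = √(0.959² + 1.19²) = 1.53 rad/s; ζ = cos θ = σ/ω_n = 0.627.
%OS = 100 e^{−πζ/√(1−ζ²)} with ζ = 0.627 gives 7.95%.

%OS ≈ 7.95%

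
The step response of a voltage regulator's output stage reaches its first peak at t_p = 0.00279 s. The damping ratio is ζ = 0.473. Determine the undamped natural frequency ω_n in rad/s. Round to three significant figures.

ω_n ≈ 1280 rad/s

Peak time t_p = π/ω_d, so ω_d = π/t_p = π/0.00279 = 1130 rad/s.
ω_n = ω_d/√(1−ζ²) = 1130/√0.776 = 1280 rad/s.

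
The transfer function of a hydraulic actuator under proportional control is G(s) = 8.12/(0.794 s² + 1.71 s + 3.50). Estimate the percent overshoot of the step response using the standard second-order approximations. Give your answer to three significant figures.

Dividing through by 0.794: denominator becomes s² + 2.154 s + 4.408.
So ω_n = √4.408 = 2.10 rad/s and ζ = 2.154/(2·2.10) = 0.513.
%OS = 100 e^{−πζ/√(1−ζ²)} with ζ = 0.513 gives 15.3%.

%OS ≈ 15.3%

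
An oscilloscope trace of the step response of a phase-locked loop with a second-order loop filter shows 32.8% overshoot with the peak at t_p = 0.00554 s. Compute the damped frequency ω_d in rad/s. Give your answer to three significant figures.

ω_d ≈ 567 rad/s

t_p = π/ω_d, so ω_d = π/0.00554 = 567 rad/s.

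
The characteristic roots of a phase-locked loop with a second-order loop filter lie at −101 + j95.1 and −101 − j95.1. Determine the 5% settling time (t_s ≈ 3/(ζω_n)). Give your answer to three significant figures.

t_s ≈ 0.0297 s

For poles at −σ ± jω_d, ζω_n = σ = 101, so t_s ≈ 3/σ = 0.0297 s.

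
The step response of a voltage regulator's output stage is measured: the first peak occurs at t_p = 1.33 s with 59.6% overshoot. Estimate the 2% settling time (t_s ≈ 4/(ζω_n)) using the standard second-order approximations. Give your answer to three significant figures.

t_s ≈ 10.3 s

From the overshoot, ζ = −ln(OS)/√(π²+ln²(OS)) = 0.163.
From t_p = π/ω_d, ω_d = π/1.33 = 2.36 rad/s, so ω_n = ω_d/√(1−ζ²) = 2.39 rad/s.
t_s ≈ 4/(ζω_n) = 4/(0.163·2.39) = 10.3 s.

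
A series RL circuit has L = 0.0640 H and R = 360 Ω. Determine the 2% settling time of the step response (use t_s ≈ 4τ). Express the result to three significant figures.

τ = L/R = 0.0640/360 = 0.000178 s.
t_s ≈ 4τ = 0.000711 s.

t_s ≈ 0.000711 s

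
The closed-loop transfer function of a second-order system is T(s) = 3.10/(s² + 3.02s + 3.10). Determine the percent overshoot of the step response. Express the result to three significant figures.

%OS ≈ 0.531%

Comparing the denominator to s² + 2ζω_n s + ω_n²: ω_n = √3.10 = 1.76 rad/s, and 2ζω_n = 3.02 so ζ = 3.02/(2·1.76) = 0.858.
%OS = 100 e^{−πζ/√(1−ζ²)} with ζ = 0.858 gives 0.531%.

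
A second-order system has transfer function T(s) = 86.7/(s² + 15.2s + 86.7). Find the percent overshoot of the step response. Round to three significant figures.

Comparing the denominator to s² + 2ζω_n s + ω_n²: ω_n = √86.7 = 9.31 rad/s, and 2ζω_n = 15.2 so ζ = 15.2/(2·9.31) = 0.816.
%OS = 100·exp(−πζ/√(1−ζ²)) = 1.18%.

%OS ≈ 1.18%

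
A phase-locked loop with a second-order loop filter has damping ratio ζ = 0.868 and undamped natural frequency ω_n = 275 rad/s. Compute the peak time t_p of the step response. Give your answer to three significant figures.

t_p ≈ 0.0230 s

The damped frequency is ω_d = ω_n√(1−ζ²) = 275·√(1−0.753) = 137 rad/s.
Peak time t_p = π/ω_d = π/137 = 0.0230 s.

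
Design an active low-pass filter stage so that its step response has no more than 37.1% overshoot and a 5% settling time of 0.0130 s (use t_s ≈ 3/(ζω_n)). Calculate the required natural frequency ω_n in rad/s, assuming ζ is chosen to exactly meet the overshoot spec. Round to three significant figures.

ω_n ≈ 767 rad/s

ζ = −ln(OS)/√(π² + (ln OS)²). With OS = 0.371, ln OS = −0.9916 and ζ = 0.9916/3.294 = 0.301.
Then ω_n = 3/(ζ t_s) = 3/(0.301 × 0.0130) = 767 rad/s.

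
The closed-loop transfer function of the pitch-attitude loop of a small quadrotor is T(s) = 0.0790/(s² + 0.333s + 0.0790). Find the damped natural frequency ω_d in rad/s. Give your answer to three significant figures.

ω_n = √0.0790 = 0.281 rad/s; ζ = 0.333/(2·0.281) = 0.592.
The damped frequency ω_d = ω_n√(1−ζ²) = 0.226 rad/s.

ω_d ≈ 0.226 rad/s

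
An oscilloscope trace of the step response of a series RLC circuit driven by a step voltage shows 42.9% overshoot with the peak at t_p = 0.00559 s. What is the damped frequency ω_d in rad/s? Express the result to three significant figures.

ω_d ≈ 562 rad/s

t_p = π/ω_d, so ω_d = π/0.00559 = 562 rad/s.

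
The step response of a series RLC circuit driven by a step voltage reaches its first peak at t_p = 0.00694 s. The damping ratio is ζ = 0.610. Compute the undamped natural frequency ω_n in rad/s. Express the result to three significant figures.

Peak time t_p = π/ω_d, so ω_d = π/t_p = π/0.00694 = 453 rad/s.
ω_n = ω_d/√(1−ζ²) = 453/√0.628 = 571 rad/s.

ω_n ≈ 571 rad/s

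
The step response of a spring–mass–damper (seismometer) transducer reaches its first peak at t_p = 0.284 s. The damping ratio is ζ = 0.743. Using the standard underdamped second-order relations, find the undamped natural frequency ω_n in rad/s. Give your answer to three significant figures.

Peak time t_p = π/ω_d, so ω_d = π/t_p = π/0.284 = 11.1 rad/s.
ω_n = ω_d/√(1−ζ²) = 11.1/√0.448 = 16.5 rad/s.

ω_n ≈ 16.5 rad/s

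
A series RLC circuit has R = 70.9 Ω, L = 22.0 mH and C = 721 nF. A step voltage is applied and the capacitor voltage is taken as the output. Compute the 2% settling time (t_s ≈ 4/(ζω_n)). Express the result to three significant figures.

t_s ≈ 0.00248 s

For a series RLC circuit (capacitor voltage as output), ω_n = 1/√(LC) = 1/√(22.0 mH · 721 nF) = 7940 rad/s.
ζ = (R/2)·√(C/L) = (70.9/2)·√(721 nF/22.0 mH) = 0.203.
t_s ≈ 4/(ζω_n) = 0.00248 s.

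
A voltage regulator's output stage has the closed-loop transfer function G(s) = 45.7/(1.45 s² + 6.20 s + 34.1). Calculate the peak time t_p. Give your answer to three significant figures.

t_p ≈ 0.722 s

Dividing through by 1.45: denominator becomes s² + 4.276 s + 23.52.
So ω_n = √23.52 = 4.85 rad/s and ζ = 4.276/(2·4.85) = 0.441.
The damped frequency ω_d = ω_n√(1−ζ²) = 4.35 rad/s. t_p = π/ω_d = 0.722 s.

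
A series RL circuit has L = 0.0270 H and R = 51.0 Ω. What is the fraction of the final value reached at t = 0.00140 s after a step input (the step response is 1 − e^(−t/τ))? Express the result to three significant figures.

τ = L/R = 0.0270/51.0 = 0.000529 s.
y(t)/y_∞ = 1 − e^(−t/τ) = 1 − e^(−0.00140/0.000529) = 1 − e^(−2.64) = 0.929.

y/y_∞ ≈ 0.929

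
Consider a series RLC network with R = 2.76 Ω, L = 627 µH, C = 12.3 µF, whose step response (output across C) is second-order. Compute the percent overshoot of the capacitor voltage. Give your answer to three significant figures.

%OS ≈ 53.9%

For a series RLC circuit (capacitor voltage as output), ω_n = 1/√(LC) = 1/√(627 µH · 12.3 µF) = 11400 rad/s.
ζ = (R/2)·√(C/L) = (2.76/2)·√(12.3 µF/627 µH) = 0.193.
Overshoot: exp(−π·0.193/√(1−0.193²)) = 0.539, i.e. 53.9%.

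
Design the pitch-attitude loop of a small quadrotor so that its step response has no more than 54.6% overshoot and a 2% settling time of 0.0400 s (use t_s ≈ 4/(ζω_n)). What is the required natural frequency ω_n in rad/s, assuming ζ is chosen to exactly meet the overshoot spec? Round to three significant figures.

ω_n ≈ 529 rad/s

From %OS = 100·exp(−πζ/√(1−ζ²)), invert to get ζ = −ln(OS)/√(π² + ln²(OS)) with OS = 0.546.
−ln 0.546 = 0.6051, so ζ = 0.6051/√(π² + 0.3662) = 0.189.
From t_s ≈ 4/(ζω_n): ω_n = 4/(ζ·t_s) = 4/(0.189·0.0400) = 529 rad/s.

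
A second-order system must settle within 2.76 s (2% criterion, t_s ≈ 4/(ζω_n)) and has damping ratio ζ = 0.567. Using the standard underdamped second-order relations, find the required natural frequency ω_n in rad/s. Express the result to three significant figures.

ω_n ≈ 2.56 rad/s

Rearranging t_s ≈ 4/(ζω_n) gives ω_n = 4/(ζ·t_s) = 4/(0.567 × 2.76) = 2.56 rad/s.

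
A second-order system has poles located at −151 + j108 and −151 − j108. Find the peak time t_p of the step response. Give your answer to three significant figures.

t_p = π/ω_d with ω_d = 108 (the imaginary part), so t_p = 0.0291 s.

t_p ≈ 0.0291 s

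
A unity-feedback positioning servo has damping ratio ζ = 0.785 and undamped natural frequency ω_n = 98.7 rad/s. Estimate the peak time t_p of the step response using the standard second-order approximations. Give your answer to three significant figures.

The damped frequency is ω_d = ω_n√(1−ζ²) = 98.7·√(1−0.616) = 61.1 rad/s.
Peak time t_p = π/ω_d = π/61.1 = 0.0514 s.

t_p ≈ 0.0514 s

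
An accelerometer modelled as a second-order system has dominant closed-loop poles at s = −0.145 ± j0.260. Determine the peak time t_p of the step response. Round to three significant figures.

t_p = π/ω_d with ω_d = 0.260 (the imaginary part), so t_p = 12.1 s.

t_p ≈ 12.1 s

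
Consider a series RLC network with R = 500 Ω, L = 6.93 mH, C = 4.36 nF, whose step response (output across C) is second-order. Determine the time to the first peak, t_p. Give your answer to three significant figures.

t_p ≈ 0.0000176 s

For a series RLC circuit (capacitor voltage as output), ω_n = 1/√(LC) = 1/√(6.93 mH · 4.36 nF) = 182000 rad/s.
ζ = (R/2)·√(C/L) = (500/2)·√(4.36 nF/6.93 mH) = 0.198.
The damped frequency ω_d = ω_n√(1−ζ²) = 178000 rad/s. t_p = π/ω_d = 0.0000176 s.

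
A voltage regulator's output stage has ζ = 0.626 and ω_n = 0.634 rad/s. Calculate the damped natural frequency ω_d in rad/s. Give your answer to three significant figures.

ω_d = ω_n√(1−ζ²) = 0.634·√0.608 = 0.494 rad/s.

ω_d ≈ 0.494 rad/s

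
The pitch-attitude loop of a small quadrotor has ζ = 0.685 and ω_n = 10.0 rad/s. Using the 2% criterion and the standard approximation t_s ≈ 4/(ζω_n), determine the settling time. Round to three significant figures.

t_s ≈ 0.584 s

t_s ≈ 4/(ζω_n) = 4/(0.685 × 10.0) = 0.584 s.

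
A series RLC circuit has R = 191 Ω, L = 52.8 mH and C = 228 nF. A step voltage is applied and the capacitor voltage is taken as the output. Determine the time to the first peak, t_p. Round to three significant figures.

t_p ≈ 0.000352 s

For a series RLC circuit (capacitor voltage as output), ω_n = 1/√(LC) = 1/√(52.8 mH · 228 nF) = 9110 rad/s.
ζ = (R/2)·√(C/L) = (191/2)·√(228 nF/52.8 mH) = 0.198.
ω_d = ω_n√(1−ζ²) = 8930 rad/s. t_p = π/ω_d = 0.000352 s.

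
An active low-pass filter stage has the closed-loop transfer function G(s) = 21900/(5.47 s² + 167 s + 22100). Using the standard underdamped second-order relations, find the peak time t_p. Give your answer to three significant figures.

Dividing through by 5.47: denominator becomes s² + 30.53 s + 4040.
So ω_n = √4040 = 63.6 rad/s and ζ = 30.53/(2·63.6) = 0.240.
ω_d = ω_n√(1−ζ²) = 61.7 rad/s. t_p = π/ω_d = 0.0509 s.

t_p ≈ 0.0509 s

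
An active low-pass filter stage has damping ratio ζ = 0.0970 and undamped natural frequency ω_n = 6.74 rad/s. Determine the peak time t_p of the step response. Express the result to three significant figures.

The damped frequency is ω_d = ω_n√(1−ζ²) = 6.74·√(1−0.00941) = 6.71 rad/s.
Peak time t_p = π/ω_d = π/6.71 = 0.468 s.

t_p ≈ 0.468 s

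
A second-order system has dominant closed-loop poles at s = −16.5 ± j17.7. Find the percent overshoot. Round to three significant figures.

With σ = 16.5, ω_d = 17.7: ω_n = √(σ²+ω_d²) = 24.2 rad/s, ζ = σ/ω_n = 0.682.
%OS = 100·exp(−πζ/√(1−ζ²)) = 5.35%.

%OS ≈ 5.35%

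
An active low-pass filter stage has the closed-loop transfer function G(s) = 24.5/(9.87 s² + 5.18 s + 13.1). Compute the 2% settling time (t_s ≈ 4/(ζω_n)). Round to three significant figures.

Dividing through by 9.87: denominator becomes s² + 0.5248 s + 1.327.
So ω_n = √1.327 = 1.15 rad/s and ζ = 0.5248/(2·1.15) = 0.228.
t_s ≈ 4/(ζω_n) = 15.2 s.

t_s ≈ 15.2 s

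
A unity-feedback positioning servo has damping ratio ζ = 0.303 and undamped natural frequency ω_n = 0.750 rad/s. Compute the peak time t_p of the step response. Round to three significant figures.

t_p ≈ 4.40 s

The damped frequency is ω_d = ω_n√(1−ζ²) = 0.750·√(1−0.0918) = 0.715 rad/s.
Peak time t_p = π/ω_d = π/0.715 = 4.40 s.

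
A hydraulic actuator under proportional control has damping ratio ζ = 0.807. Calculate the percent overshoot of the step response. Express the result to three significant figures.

%OS ≈ 1.37%

For an underdamped second-order system, %OS = 100·exp(−πζ/√(1−ζ²)).
πζ/√(1−ζ²) = π·0.807/√(1−0.651) = 4.293, so %OS = 100·e^(−4.293) = 1.37%.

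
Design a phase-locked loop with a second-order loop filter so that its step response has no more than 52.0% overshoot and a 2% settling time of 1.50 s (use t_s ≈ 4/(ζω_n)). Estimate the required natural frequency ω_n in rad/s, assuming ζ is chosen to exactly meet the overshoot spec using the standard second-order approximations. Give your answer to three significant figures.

ω_n ≈ 13.1 rad/s

Inverting the overshoot relation: ζ = |ln 0.520|/√(π² + ln²0.520) = 0.204.
Then ω_n = 4/(ζ t_s) = 4/(0.204 × 1.50) = 13.1 rad/s.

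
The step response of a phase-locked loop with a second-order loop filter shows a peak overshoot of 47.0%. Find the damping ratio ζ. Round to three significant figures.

ζ ≈ 0.234

ζ = −ln(OS)/√(π² + (ln OS)²). With OS = 0.470, ln OS = −0.7550 and ζ = 0.7550/3.231 = 0.234.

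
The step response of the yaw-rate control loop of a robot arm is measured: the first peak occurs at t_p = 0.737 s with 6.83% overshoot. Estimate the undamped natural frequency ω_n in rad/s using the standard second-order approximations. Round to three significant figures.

The overshoot fixes ζ = −ln(OS)/√(π²+ln²(OS)) = 0.650.
From t_p = π/ω_d, ω_d = π/0.737 = 4.26 rad/s, so ω_n = ω_d/√(1−ζ²) = 5.61 rad/s.

ω_n ≈ 5.61 rad/s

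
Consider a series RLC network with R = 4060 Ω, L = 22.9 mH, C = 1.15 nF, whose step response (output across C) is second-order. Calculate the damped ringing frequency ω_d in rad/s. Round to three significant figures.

For a series RLC circuit (capacitor voltage as output), ω_n = 1/√(LC) = 1/√(22.9 mH · 1.15 nF) = 195000 rad/s.
ζ = (R/2)·√(C/L) = (4060/2)·√(1.15 nF/22.9 mH) = 0.455.
ω_d = 195000·√(1 − 0.455²) = 174000 rad/s.

ω_d ≈ 174000 rad/s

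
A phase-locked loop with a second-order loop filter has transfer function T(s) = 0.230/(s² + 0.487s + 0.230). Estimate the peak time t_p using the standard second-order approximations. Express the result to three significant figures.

t_p ≈ 7.60 s

ω_n = √0.230 = 0.480 rad/s; ζ = 0.487/(2·0.480) = 0.508.
ω_d = 0.480·√(1 − 0.508²) = 0.413 rad/s. Then t_p = π/ω_d = 7.60 s.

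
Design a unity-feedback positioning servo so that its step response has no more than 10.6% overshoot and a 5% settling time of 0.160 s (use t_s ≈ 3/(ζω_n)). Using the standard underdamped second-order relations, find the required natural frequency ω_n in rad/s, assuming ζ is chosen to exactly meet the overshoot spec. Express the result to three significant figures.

ω_n ≈ 32.3 rad/s

ζ = −ln(OS)/√(π² + (ln OS)²). With OS = 0.106, ln OS = −2.244 and ζ = 2.244/3.861 = 0.581.
From t_s ≈ 3/(ζω_n): ω_n = 3/(ζ·t_s) = 3/(0.581·0.160) = 32.3 rad/s.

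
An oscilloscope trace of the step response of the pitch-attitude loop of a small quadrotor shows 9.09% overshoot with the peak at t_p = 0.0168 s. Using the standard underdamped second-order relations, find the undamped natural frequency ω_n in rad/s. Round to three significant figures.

From the overshoot, ζ = −ln(OS)/√(π²+ln²(OS)) = 0.607.
t_p = π/ω_d ⇒ ω_d = 187 rad/s; then ω_n = ω_d/√(1−ζ²) = 235 rad/s.

ω_n ≈ 235 rad/s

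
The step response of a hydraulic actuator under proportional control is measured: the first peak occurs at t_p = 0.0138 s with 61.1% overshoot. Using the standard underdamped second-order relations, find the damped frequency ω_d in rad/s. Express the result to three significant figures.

ω_d ≈ 228 rad/s

t_p = π/ω_d, so ω_d = π/0.0138 = 228 rad/s.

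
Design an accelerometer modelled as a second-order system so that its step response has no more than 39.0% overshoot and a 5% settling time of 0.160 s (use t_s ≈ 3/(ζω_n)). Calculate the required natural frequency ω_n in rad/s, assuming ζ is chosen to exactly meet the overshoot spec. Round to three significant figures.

ζ = −ln(OS)/√(π² + (ln OS)²). With OS = 0.390, ln OS = −0.9416 and ζ = 0.9416/3.280 = 0.287.
Then ω_n = 3/(ζ t_s) = 3/(0.287 × 0.160) = 65.3 rad/s.

ω_n ≈ 65.3 rad/s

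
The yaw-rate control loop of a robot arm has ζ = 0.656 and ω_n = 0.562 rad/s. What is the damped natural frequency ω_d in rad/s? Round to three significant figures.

ω_d ≈ 0.424 rad/s

ω_d = ω_n√(1−ζ²) = 0.562·√0.570 = 0.424 rad/s.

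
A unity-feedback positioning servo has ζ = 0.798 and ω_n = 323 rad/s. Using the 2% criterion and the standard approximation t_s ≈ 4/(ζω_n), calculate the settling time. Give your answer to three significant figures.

t_s ≈ 0.0155 s

t_s ≈ 4/(ζω_n) = 4/(0.798 × 323) = 0.0155 s.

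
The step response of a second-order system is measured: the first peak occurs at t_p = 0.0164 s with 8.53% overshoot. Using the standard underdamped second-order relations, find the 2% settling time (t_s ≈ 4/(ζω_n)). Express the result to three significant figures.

t_s ≈ 0.0266 s

The overshoot fixes ζ = −ln(OS)/√(π²+ln²(OS)) = 0.617.
t_p = π/ω_d ⇒ ω_d = 192 rad/s; then ω_n = ω_d/√(1−ζ²) = 243 rad/s.
t_s ≈ 4/(ζω_n) = 4/(0.617·243) = 0.0266 s.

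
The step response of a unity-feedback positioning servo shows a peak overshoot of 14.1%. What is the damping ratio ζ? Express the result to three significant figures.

Inverting the overshoot relation: ζ = |ln 0.141|/√(π² + ln²0.141) = 0.529.

ζ ≈ 0.529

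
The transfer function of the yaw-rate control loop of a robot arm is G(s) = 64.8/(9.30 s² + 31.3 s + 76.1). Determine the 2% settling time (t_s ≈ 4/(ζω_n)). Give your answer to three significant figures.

t_s ≈ 2.38 s

Dividing through by 9.30: denominator becomes s² + 3.366 s + 8.183.
So ω_n = √8.183 = 2.86 rad/s and ζ = 3.366/(2·2.86) = 0.588.
t_s ≈ 4/(ζω_n) = 2.38 s.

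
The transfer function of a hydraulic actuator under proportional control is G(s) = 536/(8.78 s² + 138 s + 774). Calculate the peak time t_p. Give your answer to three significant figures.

Dividing through by 8.78: denominator becomes s² + 15.72 s + 88.15.
So ω_n = √88.15 = 9.39 rad/s and ζ = 15.72/(2·9.39) = 0.837.
ω_d = ω_n√(1−ζ²) = 5.14 rad/s. t_p = π/ω_d = 0.611 s.

t_p ≈ 0.611 s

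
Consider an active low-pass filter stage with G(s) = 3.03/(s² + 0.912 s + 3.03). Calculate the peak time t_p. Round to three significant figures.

t_p ≈ 1.87 s

Comparing the denominator to s² + 2ζω_n s + ω_n²: ω_n = √3.03 = 1.74 rad/s, and 2ζω_n = 0.912 so ζ = 0.912/(2·1.74) = 0.262.
ω_d = 1.74·√(1 − 0.262²) = 1.68 rad/s. Then t_p = π/ω_d = 1.87 s.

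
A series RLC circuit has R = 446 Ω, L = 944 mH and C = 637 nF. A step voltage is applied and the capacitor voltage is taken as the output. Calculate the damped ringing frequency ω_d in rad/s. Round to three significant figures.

ω_d ≈ 1270 rad/s

For a series RLC circuit (capacitor voltage as output), ω_n = 1/√(LC) = 1/√(944 mH · 637 nF) = 1290 rad/s.
ζ = (R/2)·√(C/L) = (446/2)·√(637 nF/944 mH) = 0.183.
ω_d = 1290·√(1 − 0.183²) = 1270 rad/s.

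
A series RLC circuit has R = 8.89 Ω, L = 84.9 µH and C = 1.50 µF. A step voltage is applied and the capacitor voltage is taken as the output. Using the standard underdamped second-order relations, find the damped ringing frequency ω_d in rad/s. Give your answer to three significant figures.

ω_d ≈ 71500 rad/s

For a series RLC circuit (capacitor voltage as output), ω_n = 1/√(LC) = 1/√(84.9 µH · 1.50 µF) = 88600 rad/s.
ζ = (R/2)·√(C/L) = (8.89/2)·√(1.50 µF/84.9 µH) = 0.591.
ω_d = 88600·√(1 − 0.591²) = 71500 rad/s.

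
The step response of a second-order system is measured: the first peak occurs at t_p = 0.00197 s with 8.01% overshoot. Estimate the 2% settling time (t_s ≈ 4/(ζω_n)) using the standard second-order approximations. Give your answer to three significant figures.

t_s ≈ 0.00312 s

ζ from %OS: ζ = |ln 0.0801|/√(π²+ln²0.0801) = 0.626.
From t_p = π/ω_d, ω_d = π/0.00197 = 1590 rad/s, so ω_n = ω_d/√(1−ζ²) = 2050 rad/s.
t_s ≈ 4/(ζω_n) = 4/(0.626·2050) = 0.00312 s.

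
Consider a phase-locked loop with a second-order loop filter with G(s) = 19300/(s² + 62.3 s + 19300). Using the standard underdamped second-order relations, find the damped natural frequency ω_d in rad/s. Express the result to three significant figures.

ω_n = √19300 = 139 rad/s; ζ = 62.3/(2·139) = 0.224.
ω_d = ω_n√(1−ζ²) = 135 rad/s.

ω_d ≈ 135 rad/s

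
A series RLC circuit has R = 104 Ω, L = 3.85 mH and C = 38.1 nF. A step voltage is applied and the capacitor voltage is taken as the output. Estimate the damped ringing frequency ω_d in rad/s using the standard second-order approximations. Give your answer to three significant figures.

For a series RLC circuit (capacitor voltage as output), ω_n = 1/√(LC) = 1/√(3.85 mH · 38.1 nF) = 82600 rad/s.
ζ = (R/2)·√(C/L) = (104/2)·√(38.1 nF/3.85 mH) = 0.164.
ω_d = 82600·√(1 − 0.164²) = 81500 rad/s.

ω_d ≈ 81500 rad/s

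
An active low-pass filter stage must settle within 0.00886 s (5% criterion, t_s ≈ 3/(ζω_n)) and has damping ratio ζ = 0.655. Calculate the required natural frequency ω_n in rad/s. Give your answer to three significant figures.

ω_n ≈ 517 rad/s

Rearranging t_s ≈ 3/(ζω_n) gives ω_n = 3/(ζ·t_s) = 3/(0.655 × 0.00886) = 517 rad/s.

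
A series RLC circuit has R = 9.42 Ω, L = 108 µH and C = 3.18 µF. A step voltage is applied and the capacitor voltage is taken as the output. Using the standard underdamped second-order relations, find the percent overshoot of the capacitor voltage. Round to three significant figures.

%OS ≈ 1.34%

For a series RLC circuit (capacitor voltage as output), ω_n = 1/√(LC) = 1/√(108 µH · 3.18 µF) = 54000 rad/s.
ζ = (R/2)·√(C/L) = (9.42/2)·√(3.18 µF/108 µH) = 0.808.
%OS = 100·exp(−πζ/√(1−ζ²)) = 1.34%.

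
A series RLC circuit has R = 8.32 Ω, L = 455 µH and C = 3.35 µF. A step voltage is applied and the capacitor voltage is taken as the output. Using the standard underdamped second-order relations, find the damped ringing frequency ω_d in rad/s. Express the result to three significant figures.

For a series RLC circuit (capacitor voltage as output), ω_n = 1/√(LC) = 1/√(455 µH · 3.35 µF) = 25600 rad/s.
ζ = (R/2)·√(C/L) = (8.32/2)·√(3.35 µF/455 µH) = 0.357.
ω_d = ω_n√(1−ζ²) = 23900 rad/s.

ω_d ≈ 23900 rad/s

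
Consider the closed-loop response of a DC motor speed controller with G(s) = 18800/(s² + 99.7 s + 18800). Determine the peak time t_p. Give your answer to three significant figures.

t_p ≈ 0.0246 s

Matching coefficients with s² + 2ζω_n s + ω_n² gives ω_n² = 18800 ⇒ ω_n = 137 rad/s, and ζ = 99.7/(2ω_n) = 0.364.
ω_d = 137·√(1 − 0.364²) = 128 rad/s. Then t_p = π/ω_d = 0.0246 s.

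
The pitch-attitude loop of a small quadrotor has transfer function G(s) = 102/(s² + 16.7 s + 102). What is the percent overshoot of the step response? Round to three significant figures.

%OS ≈ 0.988%

Comparing the denominator to s² + 2ζω_n s + ω_n²: ω_n = √102 = 10.1 rad/s, and 2ζω_n = 16.7 so ζ = 16.7/(2·10.1) = 0.827.
%OS = 100·exp(−πζ/√(1−ζ²)) = 0.988%.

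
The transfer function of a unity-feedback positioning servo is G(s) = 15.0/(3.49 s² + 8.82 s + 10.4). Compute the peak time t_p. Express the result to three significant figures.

t_p ≈ 2.67 s

Dividing through by 3.49: denominator becomes s² + 2.527 s + 2.980.
So ω_n = √2.980 = 1.73 rad/s and ζ = 2.527/(2·1.73) = 0.732.
The damped frequency ω_d = ω_n√(1−ζ²) = 1.18 rad/s. t_p = π/ω_d = 2.67 s.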